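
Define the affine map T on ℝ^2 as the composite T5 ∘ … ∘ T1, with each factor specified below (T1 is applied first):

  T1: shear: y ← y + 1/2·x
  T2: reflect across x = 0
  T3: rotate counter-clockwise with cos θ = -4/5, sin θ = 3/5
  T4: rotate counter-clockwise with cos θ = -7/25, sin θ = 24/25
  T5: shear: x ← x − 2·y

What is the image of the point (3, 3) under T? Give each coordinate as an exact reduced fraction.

T1 shear: y ← y + 1/2·x: (3, 3) → (3, 9/2)
T2 reflect across x = 0: (3, 9/2) → (-3, 9/2)
T3 rotate counter-clockwise with cos θ = -4/5, sin θ = 3/5: (-3, 9/2) → (-3/10, -27/5)
T4 rotate counter-clockwise with cos θ = -7/25, sin θ = 24/25: (-3/10, -27/5) → (1317/250, 153/125)
T5 shear: x ← x − 2·y: (1317/250, 153/125) → (141/50, 153/125)

T(p) = (141/50, 153/125)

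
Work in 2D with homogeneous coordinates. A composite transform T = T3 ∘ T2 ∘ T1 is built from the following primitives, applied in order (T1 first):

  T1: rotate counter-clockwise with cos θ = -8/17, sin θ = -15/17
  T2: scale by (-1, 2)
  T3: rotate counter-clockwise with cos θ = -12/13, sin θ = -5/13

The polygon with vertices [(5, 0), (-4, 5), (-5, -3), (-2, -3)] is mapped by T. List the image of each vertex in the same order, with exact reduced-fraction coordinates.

image vertices: (-1230/221, 1600/221), (1484/221, 55/221), (930/221, -2401/221), (192/221, -1441/221)

T1 rotate counter-clockwise with cos θ = -8/17, sin θ = -15/17: (5, 0) → (-40/17, -75/17); (-4, 5) → (107/17, 20/17); (-5, -3) → (-5/17, 99/17); (-2, -3) → (-29/17, 54/17)
T2 scale by (-1, 2): (-40/17, -75/17) → (40/17, -150/17); (107/17, 20/17) → (-107/17, 40/17); (-5/17, 99/17) → (5/17, 198/17); (-29/17, 54/17) → (29/17, 108/17)
T3 rotate counter-clockwise with cos θ = -12/13, sin θ = -5/13: (40/17, -150/17) → (-1230/221, 1600/221); (-107/17, 40/17) → (1484/221, 55/221); (5/17, 198/17) → (930/221, -2401/221); (29/17, 108/17) → (192/221, -1441/221)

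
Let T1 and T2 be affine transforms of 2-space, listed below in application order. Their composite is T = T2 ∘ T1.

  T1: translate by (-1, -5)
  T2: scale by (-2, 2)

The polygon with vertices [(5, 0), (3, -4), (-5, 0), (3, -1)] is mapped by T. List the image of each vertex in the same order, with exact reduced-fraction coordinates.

image vertices: (-8, -10), (-4, -18), (12, -10), (-4, -12)

T1 translate by (-1, -5): (5, 0) → (4, -5); (3, -4) → (2, -9); (-5, 0) → (-6, -5); (3, -1) → (2, -6)
T2 scale by (-2, 2): (4, -5) → (-8, -10); (2, -9) → (-4, -18); (-6, -5) → (12, -10); (2, -6) → (-4, -12)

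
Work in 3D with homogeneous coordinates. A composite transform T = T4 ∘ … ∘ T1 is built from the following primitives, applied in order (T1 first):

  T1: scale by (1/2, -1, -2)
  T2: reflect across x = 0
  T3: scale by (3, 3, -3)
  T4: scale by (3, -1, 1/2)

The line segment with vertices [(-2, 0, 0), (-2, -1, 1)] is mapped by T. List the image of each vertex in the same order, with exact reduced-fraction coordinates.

image vertices: (9, 0, 0), (9, -3, 3)

T1 scale by (1/2, -1, -2): (-2, 0, 0) → (-1, 0, 0); (-2, -1, 1) → (-1, 1, -2)
T2 reflect across x = 0: (-1, 0, 0) → (1, 0, 0); (-1, 1, -2) → (1, 1, -2)
T3 scale by (3, 3, -3): (1, 0, 0) → (3, 0, 0); (1, 1, -2) → (3, 3, 6)
T4 scale by (3, -1, 1/2): (3, 0, 0) → (9, 0, 0); (3, 3, 6) → (9, -3, 3)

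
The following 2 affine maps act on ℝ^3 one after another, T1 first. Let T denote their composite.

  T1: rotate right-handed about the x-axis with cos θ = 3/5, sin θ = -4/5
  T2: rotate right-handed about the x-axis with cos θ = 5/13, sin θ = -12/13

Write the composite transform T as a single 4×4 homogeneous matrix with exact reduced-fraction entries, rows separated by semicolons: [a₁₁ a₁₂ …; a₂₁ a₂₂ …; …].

T = [1 0 0 0; 0 -33/65 56/65 0; 0 -56/65 -33/65 0; 0 0 0 1]

T1 = [1 0 0 0; 0 3/5 4/5 0; 0 -4/5 3/5 0; 0 0 0 1]
T2·T1 = [1 0 0 0; 0 -33/65 56/65 0; 0 -56/65 -33/65 0; 0 0 0 1]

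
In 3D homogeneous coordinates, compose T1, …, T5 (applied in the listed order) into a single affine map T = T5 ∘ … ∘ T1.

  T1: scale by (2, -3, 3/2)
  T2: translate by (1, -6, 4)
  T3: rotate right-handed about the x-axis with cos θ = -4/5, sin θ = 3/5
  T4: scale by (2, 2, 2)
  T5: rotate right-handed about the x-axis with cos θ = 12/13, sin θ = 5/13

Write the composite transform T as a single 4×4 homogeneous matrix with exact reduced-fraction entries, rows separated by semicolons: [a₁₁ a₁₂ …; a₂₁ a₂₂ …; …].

T1 = [2 0 0 0; 0 -3 0 0; 0 0 3/2 0; 0 0 0 1]
T2·T1 = [2 0 0 1; 0 -3 0 -6; 0 0 3/2 4; 0 0 0 1]
T3·…·T1 = [2 0 0 1; 0 12/5 -9/10 12/5; 0 -9/5 -6/5 -34/5; 0 0 0 1]
T4·…·T1 = [4 0 0 2; 0 24/5 -9/5 24/5; 0 -18/5 -12/5 -68/5; 0 0 0 1]
T5·…·T1 = [4 0 0 2; 0 378/65 -48/65 628/65; 0 -96/65 -189/65 -696/65; 0 0 0 1]

T = [4 0 0 2; 0 378/65 -48/65 628/65; 0 -96/65 -189/65 -696/65; 0 0 0 1]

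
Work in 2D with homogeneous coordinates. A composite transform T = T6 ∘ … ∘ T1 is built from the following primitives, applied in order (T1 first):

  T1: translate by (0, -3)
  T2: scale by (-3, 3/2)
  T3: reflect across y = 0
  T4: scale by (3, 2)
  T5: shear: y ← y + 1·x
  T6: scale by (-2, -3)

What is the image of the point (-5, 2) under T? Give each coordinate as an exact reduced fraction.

T(p) = (-90, -144)

T1 translate by (0, -3): (-5, 2) → (-5, -1)
T2 scale by (-3, 3/2): (-5, -1) → (15, -3/2)
T3 reflect across y = 0: (15, -3/2) → (15, 3/2)
T4 scale by (3, 2): (15, 3/2) → (45, 3)
T5 shear: y ← y + 1·x: (45, 3) → (45, 48)
T6 scale by (-2, -3): (45, 48) → (-90, -144)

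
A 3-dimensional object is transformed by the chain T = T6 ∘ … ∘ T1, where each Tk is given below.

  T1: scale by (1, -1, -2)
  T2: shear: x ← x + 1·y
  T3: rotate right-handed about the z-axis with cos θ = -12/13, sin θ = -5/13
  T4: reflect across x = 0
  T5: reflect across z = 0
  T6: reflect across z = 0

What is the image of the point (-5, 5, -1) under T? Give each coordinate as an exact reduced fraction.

T(p) = (-95/13, 110/13, 2)

T1 scale by (1, -1, -2): (-5, 5, -1) → (-5, -5, 2)
T2 shear: x ← x + 1·y: (-5, -5, 2) → (-10, -5, 2)
T3 rotate right-handed about the z-axis with cos θ = -12/13, sin θ = -5/13: (-10, -5, 2) → (95/13, 110/13, 2)
T4 reflect across x = 0: (95/13, 110/13, 2) → (-95/13, 110/13, 2)
T5 reflect across z = 0: (-95/13, 110/13, 2) → (-95/13, 110/13, -2)
T6 reflect across z = 0: (-95/13, 110/13, -2) → (-95/13, 110/13, 2)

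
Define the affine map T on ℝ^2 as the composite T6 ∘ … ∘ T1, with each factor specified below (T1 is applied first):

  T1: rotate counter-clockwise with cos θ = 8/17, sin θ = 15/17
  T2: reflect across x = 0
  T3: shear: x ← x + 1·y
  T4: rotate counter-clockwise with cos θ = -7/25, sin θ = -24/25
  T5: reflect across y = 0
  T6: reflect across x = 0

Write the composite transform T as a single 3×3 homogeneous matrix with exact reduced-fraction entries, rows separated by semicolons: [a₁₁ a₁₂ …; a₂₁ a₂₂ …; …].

T1 = [8/17 -15/17 0; 15/17 8/17 0; 0 0 1]
T2·T1 = [-8/17 15/17 0; 15/17 8/17 0; 0 0 1]
T3·…·T1 = [7/17 23/17 0; 15/17 8/17 0; 0 0 1]
T4·…·T1 = [311/425 31/425 0; -273/425 -608/425 0; 0 0 1]
T5·…·T1 = [311/425 31/425 0; 273/425 608/425 0; 0 0 1]
T6·…·T1 = [-311/425 -31/425 0; 273/425 608/425 0; 0 0 1]

T = [-311/425 -31/425 0; 273/425 608/425 0; 0 0 1]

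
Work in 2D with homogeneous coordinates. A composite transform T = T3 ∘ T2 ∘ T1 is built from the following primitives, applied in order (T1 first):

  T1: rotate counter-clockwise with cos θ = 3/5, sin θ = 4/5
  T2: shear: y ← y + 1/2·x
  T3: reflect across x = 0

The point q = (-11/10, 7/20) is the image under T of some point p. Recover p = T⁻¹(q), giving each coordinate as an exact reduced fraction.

T1 = [3/5 -4/5 0; 4/5 3/5 0; 0 0 1]
T2·T1 = [3/5 -4/5 0; 11/10 1/5 0; 0 0 1]
T3·…·T1 = [-3/5 4/5 0; 11/10 1/5 0; 0 0 1]
det M = -1; M⁻¹ = [-1/5 4/5 0; 11/10 3/5 0; 0 0 1]
M⁻¹ · (-11/10, 7/20)ᵀ = (1/2, -1)ᵀ

p = (1/2, -1)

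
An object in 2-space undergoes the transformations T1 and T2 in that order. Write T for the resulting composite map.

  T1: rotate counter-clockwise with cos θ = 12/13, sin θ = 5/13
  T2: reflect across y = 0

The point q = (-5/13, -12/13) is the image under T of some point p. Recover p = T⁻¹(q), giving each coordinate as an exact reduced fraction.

T1 = [12/13 -5/13 0; 5/13 12/13 0; 0 0 1]
T2·T1 = [12/13 -5/13 0; -5/13 -12/13 0; 0 0 1]
det M = -1; M⁻¹ = [12/13 -5/13 0; -5/13 -12/13 0; 0 0 1]
M⁻¹ · (-5/13, -12/13)ᵀ = (0, 1)ᵀ

p = (0, 1)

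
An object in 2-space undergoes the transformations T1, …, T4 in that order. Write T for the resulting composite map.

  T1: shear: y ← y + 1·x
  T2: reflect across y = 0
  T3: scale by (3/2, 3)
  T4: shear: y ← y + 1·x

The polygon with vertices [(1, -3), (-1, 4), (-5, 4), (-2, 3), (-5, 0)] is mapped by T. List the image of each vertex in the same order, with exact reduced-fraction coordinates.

image vertices: (3/2, 15/2), (-3/2, -21/2), (-15/2, -9/2), (-3, -6), (-15/2, 15/2)

T1 shear: y ← y + 1·x: (1, -3) → (1, -2); (-1, 4) → (-1, 3); (-5, 4) → (-5, -1); (-2, 3) → (-2, 1); (-5, 0) → (-5, -5)
T2 reflect across y = 0: (1, -2) → (1, 2); (-1, 3) → (-1, -3); (-5, -1) → (-5, 1); (-2, 1) → (-2, -1); (-5, -5) → (-5, 5)
T3 scale by (3/2, 3): (1, 2) → (3/2, 6); (-1, -3) → (-3/2, -9); (-5, 1) → (-15/2, 3); (-2, -1) → (-3, -3); (-5, 5) → (-15/2, 15)
T4 shear: y ← y + 1·x: (3/2, 6) → (3/2, 15/2); (-3/2, -9) → (-3/2, -21/2); (-15/2, 3) → (-15/2, -9/2); (-3, -3) → (-3, -6); (-15/2, 15) → (-15/2, 15/2)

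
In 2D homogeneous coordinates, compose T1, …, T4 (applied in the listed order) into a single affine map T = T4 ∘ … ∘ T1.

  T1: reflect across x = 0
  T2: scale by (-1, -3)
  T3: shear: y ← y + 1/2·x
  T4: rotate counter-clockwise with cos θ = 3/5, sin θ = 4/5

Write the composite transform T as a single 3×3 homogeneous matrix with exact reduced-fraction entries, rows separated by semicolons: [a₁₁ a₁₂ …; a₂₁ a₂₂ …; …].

T1 = [-1 0 0; 0 1 0; 0 0 1]
T2·T1 = [1 0 0; 0 -3 0; 0 0 1]
T3·…·T1 = [1 0 0; 1/2 -3 0; 0 0 1]
T4·…·T1 = [1/5 12/5 0; 11/10 -9/5 0; 0 0 1]

T = [1/5 12/5 0; 11/10 -9/5 0; 0 0 1]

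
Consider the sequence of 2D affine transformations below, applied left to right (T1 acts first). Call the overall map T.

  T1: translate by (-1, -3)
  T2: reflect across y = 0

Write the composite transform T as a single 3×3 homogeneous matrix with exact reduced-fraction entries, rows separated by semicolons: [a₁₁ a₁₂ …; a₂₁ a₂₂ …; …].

T1 = [1 0 -1; 0 1 -3; 0 0 1]
T2·T1 = [1 0 -1; 0 -1 3; 0 0 1]

T = [1 0 -1; 0 -1 3; 0 0 1]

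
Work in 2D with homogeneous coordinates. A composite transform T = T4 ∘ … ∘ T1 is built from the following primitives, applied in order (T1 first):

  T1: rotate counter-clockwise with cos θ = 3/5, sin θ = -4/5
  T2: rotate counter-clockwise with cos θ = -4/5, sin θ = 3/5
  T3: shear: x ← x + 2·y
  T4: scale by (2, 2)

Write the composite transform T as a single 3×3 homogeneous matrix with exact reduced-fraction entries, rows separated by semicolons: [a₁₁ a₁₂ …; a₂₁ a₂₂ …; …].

T1 = [3/5 4/5 0; -4/5 3/5 0; 0 0 1]
T2·T1 = [0 -1 0; 1 0 0; 0 0 1]
T3·…·T1 = [2 -1 0; 1 0 0; 0 0 1]
T4·…·T1 = [4 -2 0; 2 0 0; 0 0 1]

T = [4 -2 0; 2 0 0; 0 0 1]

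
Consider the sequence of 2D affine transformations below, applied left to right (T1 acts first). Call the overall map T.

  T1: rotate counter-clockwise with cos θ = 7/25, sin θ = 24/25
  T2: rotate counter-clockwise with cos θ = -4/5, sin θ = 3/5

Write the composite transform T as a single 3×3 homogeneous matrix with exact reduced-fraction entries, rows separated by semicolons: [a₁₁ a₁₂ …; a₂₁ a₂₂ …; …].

T = [-4/5 3/5 0; -3/5 -4/5 0; 0 0 1]

T1 = [7/25 -24/25 0; 24/25 7/25 0; 0 0 1]
T2·T1 = [-4/5 3/5 0; -3/5 -4/5 0; 0 0 1]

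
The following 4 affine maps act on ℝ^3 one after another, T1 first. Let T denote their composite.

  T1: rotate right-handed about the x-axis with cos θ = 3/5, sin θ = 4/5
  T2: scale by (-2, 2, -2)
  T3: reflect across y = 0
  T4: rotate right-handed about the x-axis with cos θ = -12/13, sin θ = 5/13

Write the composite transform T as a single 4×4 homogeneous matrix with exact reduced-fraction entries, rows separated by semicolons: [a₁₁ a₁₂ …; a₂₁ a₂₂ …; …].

T1 = [1 0 0 0; 0 3/5 -4/5 0; 0 4/5 3/5 0; 0 0 0 1]
T2·T1 = [-2 0 0 0; 0 6/5 -8/5 0; 0 -8/5 -6/5 0; 0 0 0 1]
T3·…·T1 = [-2 0 0 0; 0 -6/5 8/5 0; 0 -8/5 -6/5 0; 0 0 0 1]
T4·…·T1 = [-2 0 0 0; 0 112/65 -66/65 0; 0 66/65 112/65 0; 0 0 0 1]

T = [-2 0 0 0; 0 112/65 -66/65 0; 0 66/65 112/65 0; 0 0 0 1]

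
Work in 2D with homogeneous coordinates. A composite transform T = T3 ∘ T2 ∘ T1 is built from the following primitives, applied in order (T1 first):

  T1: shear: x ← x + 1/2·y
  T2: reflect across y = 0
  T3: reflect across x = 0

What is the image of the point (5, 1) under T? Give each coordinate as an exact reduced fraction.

T(p) = (-11/2, -1)

T1 shear: x ← x + 1/2·y: (5, 1) → (11/2, 1)
T2 reflect across y = 0: (11/2, 1) → (11/2, -1)
T3 reflect across x = 0: (11/2, -1) → (-11/2, -1)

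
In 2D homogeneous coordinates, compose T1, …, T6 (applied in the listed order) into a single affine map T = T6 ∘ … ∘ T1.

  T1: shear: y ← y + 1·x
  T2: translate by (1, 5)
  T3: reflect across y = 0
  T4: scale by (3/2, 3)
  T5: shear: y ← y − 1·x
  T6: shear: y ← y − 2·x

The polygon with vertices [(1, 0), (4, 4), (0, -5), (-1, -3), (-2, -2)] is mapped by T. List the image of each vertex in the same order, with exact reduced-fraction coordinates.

image vertices: (3, -27), (15/2, -123/2), (3/2, -9/2), (0, -3), (-3/2, 3/2)

T1 shear: y ← y + 1·x: (1, 0) → (1, 1); (4, 4) → (4, 8); (0, -5) → (0, -5); (-1, -3) → (-1, -4); (-2, -2) → (-2, -4)
T2 translate by (1, 5): (1, 1) → (2, 6); (4, 8) → (5, 13); (0, -5) → (1, 0); (-1, -4) → (0, 1); (-2, -4) → (-1, 1)
T3 reflect across y = 0: (2, 6) → (2, -6); (5, 13) → (5, -13); (1, 0) → (1, 0); (0, 1) → (0, -1); (-1, 1) → (-1, -1)
T4 scale by (3/2, 3): (2, -6) → (3, -18); (5, -13) → (15/2, -39); (1, 0) → (3/2, 0); (0, -1) → (0, -3); (-1, -1) → (-3/2, -3)
T5 shear: y ← y − 1·x: (3, -18) → (3, -21); (15/2, -39) → (15/2, -93/2); (3/2, 0) → (3/2, -3/2); (0, -3) → (0, -3); (-3/2, -3) → (-3/2, -3/2)
T6 shear: y ← y − 2·x: (3, -21) → (3, -27); (15/2, -93/2) → (15/2, -123/2); (3/2, -3/2) → (3/2, -9/2); (0, -3) → (0, -3); (-3/2, -3/2) → (-3/2, 3/2)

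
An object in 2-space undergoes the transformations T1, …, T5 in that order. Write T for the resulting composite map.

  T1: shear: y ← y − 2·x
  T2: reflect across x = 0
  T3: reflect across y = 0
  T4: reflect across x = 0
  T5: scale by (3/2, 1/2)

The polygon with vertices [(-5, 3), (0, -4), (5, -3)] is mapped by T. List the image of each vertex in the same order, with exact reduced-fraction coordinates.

image vertices: (-15/2, -13/2), (0, 2), (15/2, 13/2)

T1 shear: y ← y − 2·x: (-5, 3) → (-5, 13); (0, -4) → (0, -4); (5, -3) → (5, -13)
T2 reflect across x = 0: (-5, 13) → (5, 13); (0, -4) → (0, -4); (5, -13) → (-5, -13)
T3 reflect across y = 0: (5, 13) → (5, -13); (0, -4) → (0, 4); (-5, -13) → (-5, 13)
T4 reflect across x = 0: (5, -13) → (-5, -13); (0, 4) → (0, 4); (-5, 13) → (5, 13)
T5 scale by (3/2, 1/2): (-5, -13) → (-15/2, -13/2); (0, 4) → (0, 2); (5, 13) → (15/2, 13/2)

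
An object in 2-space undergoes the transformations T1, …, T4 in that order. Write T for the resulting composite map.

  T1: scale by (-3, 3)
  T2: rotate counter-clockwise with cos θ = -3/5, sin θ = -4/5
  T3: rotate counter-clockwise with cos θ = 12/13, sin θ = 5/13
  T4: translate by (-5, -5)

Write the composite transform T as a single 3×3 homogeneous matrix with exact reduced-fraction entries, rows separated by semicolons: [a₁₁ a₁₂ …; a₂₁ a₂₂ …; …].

T1 = [-3 0 0; 0 3 0; 0 0 1]
T2·T1 = [9/5 12/5 0; 12/5 -9/5 0; 0 0 1]
T3·…·T1 = [48/65 189/65 0; 189/65 -48/65 0; 0 0 1]
T4·…·T1 = [48/65 189/65 -5; 189/65 -48/65 -5; 0 0 1]

T = [48/65 189/65 -5; 189/65 -48/65 -5; 0 0 1]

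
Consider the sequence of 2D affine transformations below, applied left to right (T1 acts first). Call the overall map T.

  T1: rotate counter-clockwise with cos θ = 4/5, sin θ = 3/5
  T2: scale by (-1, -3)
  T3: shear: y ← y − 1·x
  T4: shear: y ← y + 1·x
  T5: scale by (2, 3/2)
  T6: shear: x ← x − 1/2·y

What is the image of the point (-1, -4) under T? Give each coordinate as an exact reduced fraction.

T1 rotate counter-clockwise with cos θ = 4/5, sin θ = 3/5: (-1, -4) → (8/5, -19/5)
T2 scale by (-1, -3): (8/5, -19/5) → (-8/5, 57/5)
T3 shear: y ← y − 1·x: (-8/5, 57/5) → (-8/5, 13)
T4 shear: y ← y + 1·x: (-8/5, 13) → (-8/5, 57/5)
T5 scale by (2, 3/2): (-8/5, 57/5) → (-16/5, 171/10)
T6 shear: x ← x − 1/2·y: (-16/5, 171/10) → (-47/4, 171/10)

T(p) = (-47/4, 171/10)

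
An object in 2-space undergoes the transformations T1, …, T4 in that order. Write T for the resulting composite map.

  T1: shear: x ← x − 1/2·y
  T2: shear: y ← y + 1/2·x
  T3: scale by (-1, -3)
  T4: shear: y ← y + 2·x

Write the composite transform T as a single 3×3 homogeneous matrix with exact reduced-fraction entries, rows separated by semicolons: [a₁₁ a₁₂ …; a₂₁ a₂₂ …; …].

T = [-1 1/2 0; -7/2 -5/4 0; 0 0 1]

T1 = [1 -1/2 0; 0 1 0; 0 0 1]
T2·T1 = [1 -1/2 0; 1/2 3/4 0; 0 0 1]
T3·…·T1 = [-1 1/2 0; -3/2 -9/4 0; 0 0 1]
T4·…·T1 = [-1 1/2 0; -7/2 -5/4 0; 0 0 1]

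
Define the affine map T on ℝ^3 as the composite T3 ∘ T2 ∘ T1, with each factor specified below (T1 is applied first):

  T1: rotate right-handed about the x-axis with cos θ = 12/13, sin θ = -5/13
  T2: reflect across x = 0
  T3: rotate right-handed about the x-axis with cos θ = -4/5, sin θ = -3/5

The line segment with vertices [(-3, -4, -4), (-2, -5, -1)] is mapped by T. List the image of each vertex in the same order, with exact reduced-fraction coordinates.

image vertices: (3, 188/65, 316/65), (2, 23/5, 11/5)

T1 rotate right-handed about the x-axis with cos θ = 12/13, sin θ = -5/13: (-3, -4, -4) → (-3, -68/13, -28/13); (-2, -5, -1) → (-2, -5, 1)
T2 reflect across x = 0: (-3, -68/13, -28/13) → (3, -68/13, -28/13); (-2, -5, 1) → (2, -5, 1)
T3 rotate right-handed about the x-axis with cos θ = -4/5, sin θ = -3/5: (3, -68/13, -28/13) → (3, 188/65, 316/65); (2, -5, 1) → (2, 23/5, 11/5)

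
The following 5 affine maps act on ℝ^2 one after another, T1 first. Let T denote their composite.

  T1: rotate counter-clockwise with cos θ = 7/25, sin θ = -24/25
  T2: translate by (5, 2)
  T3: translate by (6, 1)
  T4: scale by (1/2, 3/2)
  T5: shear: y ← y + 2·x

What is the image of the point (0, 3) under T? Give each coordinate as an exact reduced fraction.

T(p) = (347/50, 491/25)

T1 rotate counter-clockwise with cos θ = 7/25, sin θ = -24/25: (0, 3) → (72/25, 21/25)
T2 translate by (5, 2): (72/25, 21/25) → (197/25, 71/25)
T3 translate by (6, 1): (197/25, 71/25) → (347/25, 96/25)
T4 scale by (1/2, 3/2): (347/25, 96/25) → (347/50, 144/25)
T5 shear: y ← y + 2·x: (347/50, 144/25) → (347/50, 491/25)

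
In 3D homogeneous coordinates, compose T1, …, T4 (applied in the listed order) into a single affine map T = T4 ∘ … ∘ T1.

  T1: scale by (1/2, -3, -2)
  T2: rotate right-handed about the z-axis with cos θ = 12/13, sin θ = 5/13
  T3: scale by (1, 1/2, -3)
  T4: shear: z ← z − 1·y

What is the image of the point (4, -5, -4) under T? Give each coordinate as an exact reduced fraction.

T(p) = (-51/13, 95/13, -407/13)

T1 scale by (1/2, -3, -2): (4, -5, -4) → (2, 15, 8)
T2 rotate right-handed about the z-axis with cos θ = 12/13, sin θ = 5/13: (2, 15, 8) → (-51/13, 190/13, 8)
T3 scale by (1, 1/2, -3): (-51/13, 190/13, 8) → (-51/13, 95/13, -24)
T4 shear: z ← z − 1·y: (-51/13, 95/13, -24) → (-51/13, 95/13, -407/13)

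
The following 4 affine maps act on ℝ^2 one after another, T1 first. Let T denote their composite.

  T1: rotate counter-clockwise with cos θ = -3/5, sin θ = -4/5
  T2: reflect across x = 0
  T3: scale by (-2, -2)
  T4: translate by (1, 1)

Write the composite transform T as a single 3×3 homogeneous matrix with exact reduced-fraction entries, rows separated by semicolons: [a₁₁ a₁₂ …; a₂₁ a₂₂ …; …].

T = [-6/5 8/5 1; 8/5 6/5 1; 0 0 1]

T1 = [-3/5 4/5 0; -4/5 -3/5 0; 0 0 1]
T2·T1 = [3/5 -4/5 0; -4/5 -3/5 0; 0 0 1]
T3·…·T1 = [-6/5 8/5 0; 8/5 6/5 0; 0 0 1]
T4·…·T1 = [-6/5 8/5 1; 8/5 6/5 1; 0 0 1]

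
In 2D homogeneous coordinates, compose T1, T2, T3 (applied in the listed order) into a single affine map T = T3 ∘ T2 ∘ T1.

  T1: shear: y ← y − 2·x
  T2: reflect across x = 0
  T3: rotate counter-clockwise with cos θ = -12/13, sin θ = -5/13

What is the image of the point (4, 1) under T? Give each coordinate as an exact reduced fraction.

T1 shear: y ← y − 2·x: (4, 1) → (4, -7)
T2 reflect across x = 0: (4, -7) → (-4, -7)
T3 rotate counter-clockwise with cos θ = -12/13, sin θ = -5/13: (-4, -7) → (1, 8)

T(p) = (1, 8)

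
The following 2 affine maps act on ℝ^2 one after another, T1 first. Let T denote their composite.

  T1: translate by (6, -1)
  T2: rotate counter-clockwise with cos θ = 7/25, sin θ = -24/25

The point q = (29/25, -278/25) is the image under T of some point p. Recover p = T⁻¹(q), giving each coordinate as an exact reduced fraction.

p = (5, -1)

T1 = [1 0 6; 0 1 -1; 0 0 1]
T2·T1 = [7/25 24/25 18/25; -24/25 7/25 -151/25; 0 0 1]
det M = 1; M⁻¹ = [7/25 -24/25 -6; 24/25 7/25 1; 0 0 1]
M⁻¹ · (29/25, -278/25)ᵀ = (5, -1)ᵀ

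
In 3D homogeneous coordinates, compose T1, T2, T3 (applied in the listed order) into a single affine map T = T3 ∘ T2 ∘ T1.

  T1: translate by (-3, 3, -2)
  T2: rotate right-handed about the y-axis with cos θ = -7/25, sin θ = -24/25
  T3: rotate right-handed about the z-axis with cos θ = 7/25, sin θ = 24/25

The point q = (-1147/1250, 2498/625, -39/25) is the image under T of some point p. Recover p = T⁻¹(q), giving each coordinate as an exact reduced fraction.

T1 = [1 0 0 -3; 0 1 0 3; 0 0 1 -2; 0 0 0 1]
T2·T1 = [-7/25 0 -24/25 69/25; 0 1 0 3; 24/25 0 -7/25 -58/25; 0 0 0 1]
T3·…·T1 = [-49/625 -24/25 -168/625 -1317/625; -168/625 7/25 -576/625 2181/625; 24/25 0 -7/25 -58/25; 0 0 0 1]
det M = 1; M⁻¹ = [-49/625 -168/625 24/25 3; -24/25 7/25 0 -3; -168/625 -576/625 -7/25 2; 0 0 0 1]
M⁻¹ · (-1147/1250, 2498/625, -39/25)ᵀ = (1/2, -1, -1)ᵀ

p = (1/2, -1, -1)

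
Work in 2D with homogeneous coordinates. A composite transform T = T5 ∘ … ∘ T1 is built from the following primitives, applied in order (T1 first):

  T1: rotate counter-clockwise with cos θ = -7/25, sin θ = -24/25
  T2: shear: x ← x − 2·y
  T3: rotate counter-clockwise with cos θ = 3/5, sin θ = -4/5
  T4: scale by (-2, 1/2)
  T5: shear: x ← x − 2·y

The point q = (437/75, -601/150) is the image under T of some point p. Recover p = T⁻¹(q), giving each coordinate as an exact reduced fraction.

p = (4, 1/3)

T1 = [-7/25 24/25 0; -24/25 -7/25 0; 0 0 1]
T2·T1 = [41/25 38/25 0; -24/25 -7/25 0; 0 0 1]
T3·…·T1 = [27/125 86/125 0; -236/125 -173/125 0; 0 0 1]
T4·…·T1 = [-54/125 -172/125 0; -118/125 -173/250 0; 0 0 1]
T5·…·T1 = [182/125 1/125 0; -118/125 -173/250 0; 0 0 1]
det M = -1; M⁻¹ = [173/250 1/125 0; -118/125 -182/125 0; 0 0 1]
M⁻¹ · (437/75, -601/150)ᵀ = (4, 1/3)ᵀ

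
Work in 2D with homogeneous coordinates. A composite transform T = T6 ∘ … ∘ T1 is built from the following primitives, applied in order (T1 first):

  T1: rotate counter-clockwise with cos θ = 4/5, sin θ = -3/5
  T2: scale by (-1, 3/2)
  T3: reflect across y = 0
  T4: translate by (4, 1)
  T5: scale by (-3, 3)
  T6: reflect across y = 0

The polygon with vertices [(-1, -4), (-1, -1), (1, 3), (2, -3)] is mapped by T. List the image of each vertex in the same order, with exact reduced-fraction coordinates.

T1 rotate counter-clockwise with cos θ = 4/5, sin θ = -3/5: (-1, -4) → (-16/5, -13/5); (-1, -1) → (-7/5, -1/5); (1, 3) → (13/5, 9/5); (2, -3) → (-1/5, -18/5)
T2 scale by (-1, 3/2): (-16/5, -13/5) → (16/5, -39/10); (-7/5, -1/5) → (7/5, -3/10); (13/5, 9/5) → (-13/5, 27/10); (-1/5, -18/5) → (1/5, -27/5)
T3 reflect across y = 0: (16/5, -39/10) → (16/5, 39/10); (7/5, -3/10) → (7/5, 3/10); (-13/5, 27/10) → (-13/5, -27/10); (1/5, -27/5) → (1/5, 27/5)
T4 translate by (4, 1): (16/5, 39/10) → (36/5, 49/10); (7/5, 3/10) → (27/5, 13/10); (-13/5, -27/10) → (7/5, -17/10); (1/5, 27/5) → (21/5, 32/5)
T5 scale by (-3, 3): (36/5, 49/10) → (-108/5, 147/10); (27/5, 13/10) → (-81/5, 39/10); (7/5, -17/10) → (-21/5, -51/10); (21/5, 32/5) → (-63/5, 96/5)
T6 reflect across y = 0: (-108/5, 147/10) → (-108/5, -147/10); (-81/5, 39/10) → (-81/5, -39/10); (-21/5, -51/10) → (-21/5, 51/10); (-63/5, 96/5) → (-63/5, -96/5)

image vertices: (-108/5, -147/10), (-81/5, -39/10), (-21/5, 51/10), (-63/5, -96/5)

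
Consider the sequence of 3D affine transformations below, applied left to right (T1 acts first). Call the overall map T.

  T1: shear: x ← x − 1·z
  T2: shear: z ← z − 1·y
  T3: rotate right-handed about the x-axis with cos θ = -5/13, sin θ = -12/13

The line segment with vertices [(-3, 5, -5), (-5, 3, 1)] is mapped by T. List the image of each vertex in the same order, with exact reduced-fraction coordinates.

image vertices: (2, -145/13, -10/13), (-6, -3, -2)

T1 shear: x ← x − 1·z: (-3, 5, -5) → (2, 5, -5); (-5, 3, 1) → (-6, 3, 1)
T2 shear: z ← z − 1·y: (2, 5, -5) → (2, 5, -10); (-6, 3, 1) → (-6, 3, -2)
T3 rotate right-handed about the x-axis with cos θ = -5/13, sin θ = -12/13: (2, 5, -10) → (2, -145/13, -10/13); (-6, 3, -2) → (-6, -3, -2)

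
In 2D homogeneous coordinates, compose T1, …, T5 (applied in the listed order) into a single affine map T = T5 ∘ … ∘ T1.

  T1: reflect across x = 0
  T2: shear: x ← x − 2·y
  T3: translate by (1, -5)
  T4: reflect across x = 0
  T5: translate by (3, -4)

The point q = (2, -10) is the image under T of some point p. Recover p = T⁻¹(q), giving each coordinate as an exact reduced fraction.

p = (2, -1)

T1 = [-1 0 0; 0 1 0; 0 0 1]
T2·T1 = [-1 -2 0; 0 1 0; 0 0 1]
T3·…·T1 = [-1 -2 1; 0 1 -5; 0 0 1]
T4·…·T1 = [1 2 -1; 0 1 -5; 0 0 1]
T5·…·T1 = [1 2 2; 0 1 -9; 0 0 1]
det M = 1; M⁻¹ = [1 -2 -20; 0 1 9; 0 0 1]
M⁻¹ · (2, -10)ᵀ = (2, -1)ᵀ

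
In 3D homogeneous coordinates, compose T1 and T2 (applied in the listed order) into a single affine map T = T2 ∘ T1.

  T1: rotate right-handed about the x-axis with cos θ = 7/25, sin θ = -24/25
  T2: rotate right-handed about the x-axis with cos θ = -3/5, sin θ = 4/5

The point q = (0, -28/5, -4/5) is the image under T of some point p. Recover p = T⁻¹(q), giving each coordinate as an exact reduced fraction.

T1 = [1 0 0 0; 0 7/25 24/25 0; 0 -24/25 7/25 0; 0 0 0 1]
T2·T1 = [1 0 0 0; 0 3/5 -4/5 0; 0 4/5 3/5 0; 0 0 0 1]
det M = 1; M⁻¹ = [1 0 0 0; 0 3/5 4/5 0; 0 -4/5 3/5 0; 0 0 0 1]
M⁻¹ · (0, -28/5, -4/5)ᵀ = (0, -4, 4)ᵀ

p = (0, -4, 4)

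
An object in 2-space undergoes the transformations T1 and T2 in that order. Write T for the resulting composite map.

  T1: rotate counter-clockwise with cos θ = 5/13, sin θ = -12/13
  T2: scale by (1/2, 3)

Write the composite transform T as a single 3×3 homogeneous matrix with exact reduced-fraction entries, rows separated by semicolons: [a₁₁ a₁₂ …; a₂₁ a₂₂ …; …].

T1 = [5/13 12/13 0; -12/13 5/13 0; 0 0 1]
T2·T1 = [5/26 6/13 0; -36/13 15/13 0; 0 0 1]

T = [5/26 6/13 0; -36/13 15/13 0; 0 0 1]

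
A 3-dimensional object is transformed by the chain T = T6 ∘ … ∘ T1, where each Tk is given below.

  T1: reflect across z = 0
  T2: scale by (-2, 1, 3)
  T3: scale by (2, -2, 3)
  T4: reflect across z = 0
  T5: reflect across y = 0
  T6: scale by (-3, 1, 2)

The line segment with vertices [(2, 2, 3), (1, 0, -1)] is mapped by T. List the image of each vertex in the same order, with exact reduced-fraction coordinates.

T1 reflect across z = 0: (2, 2, 3) → (2, 2, -3); (1, 0, -1) → (1, 0, 1)
T2 scale by (-2, 1, 3): (2, 2, -3) → (-4, 2, -9); (1, 0, 1) → (-2, 0, 3)
T3 scale by (2, -2, 3): (-4, 2, -9) → (-8, -4, -27); (-2, 0, 3) → (-4, 0, 9)
T4 reflect across z = 0: (-8, -4, -27) → (-8, -4, 27); (-4, 0, 9) → (-4, 0, -9)
T5 reflect across y = 0: (-8, -4, 27) → (-8, 4, 27); (-4, 0, -9) → (-4, 0, -9)
T6 scale by (-3, 1, 2): (-8, 4, 27) → (24, 4, 54); (-4, 0, -9) → (12, 0, -18)

image vertices: (24, 4, 54), (12, 0, -18)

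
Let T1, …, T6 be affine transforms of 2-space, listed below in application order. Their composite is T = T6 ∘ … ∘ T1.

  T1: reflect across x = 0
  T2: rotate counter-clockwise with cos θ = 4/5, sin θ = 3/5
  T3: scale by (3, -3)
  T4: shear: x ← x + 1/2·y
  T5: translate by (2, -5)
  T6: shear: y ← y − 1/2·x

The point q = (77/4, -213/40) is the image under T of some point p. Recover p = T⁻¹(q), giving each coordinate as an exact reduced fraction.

p = (-3/2, -5)

T1 = [-1 0 0; 0 1 0; 0 0 1]
T2·T1 = [-4/5 -3/5 0; -3/5 4/5 0; 0 0 1]
T3·…·T1 = [-12/5 -9/5 0; 9/5 -12/5 0; 0 0 1]
T4·…·T1 = [-3/2 -3 0; 9/5 -12/5 0; 0 0 1]
T5·…·T1 = [-3/2 -3 2; 9/5 -12/5 -5; 0 0 1]
T6·…·T1 = [-3/2 -3 2; 51/20 -9/10 -6; 0 0 1]
det M = 9; M⁻¹ = [-1/10 1/3 11/5; -17/60 -1/6 -13/30; 0 0 1]
M⁻¹ · (77/4, -213/40)ᵀ = (-3/2, -5)ᵀ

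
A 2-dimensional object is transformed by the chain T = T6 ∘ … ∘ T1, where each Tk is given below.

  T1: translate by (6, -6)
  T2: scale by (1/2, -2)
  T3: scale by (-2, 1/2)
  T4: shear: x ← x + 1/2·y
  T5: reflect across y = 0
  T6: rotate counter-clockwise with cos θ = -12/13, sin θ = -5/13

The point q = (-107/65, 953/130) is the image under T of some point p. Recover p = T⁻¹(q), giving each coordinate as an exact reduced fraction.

p = (-1, -7/5)

T1 = [1 0 6; 0 1 -6; 0 0 1]
T2·T1 = [1/2 0 3; 0 -2 12; 0 0 1]
T3·…·T1 = [-1 0 -6; 0 -1 6; 0 0 1]
T4·…·T1 = [-1 -1/2 -3; 0 -1 6; 0 0 1]
T5·…·T1 = [-1 -1/2 -3; 0 1 -6; 0 0 1]
T6·…·T1 = [12/13 11/13 6/13; 5/13 -19/26 87/13; 0 0 1]
det M = -1; M⁻¹ = [19/26 11/13 -6; 5/13 -12/13 6; 0 0 1]
M⁻¹ · (-107/65, 953/130)ᵀ = (-1, -7/5)ᵀ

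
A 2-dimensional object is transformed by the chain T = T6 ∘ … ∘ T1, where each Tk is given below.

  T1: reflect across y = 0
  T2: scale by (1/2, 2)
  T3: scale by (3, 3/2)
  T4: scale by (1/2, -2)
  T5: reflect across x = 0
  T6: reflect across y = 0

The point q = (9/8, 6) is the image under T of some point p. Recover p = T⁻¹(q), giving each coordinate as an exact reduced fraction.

T1 = [1 0 0; 0 -1 0; 0 0 1]
T2·T1 = [1/2 0 0; 0 -2 0; 0 0 1]
T3·…·T1 = [3/2 0 0; 0 -3 0; 0 0 1]
T4·…·T1 = [3/4 0 0; 0 6 0; 0 0 1]
T5·…·T1 = [-3/4 0 0; 0 6 0; 0 0 1]
T6·…·T1 = [-3/4 0 0; 0 -6 0; 0 0 1]
det M = 9/2; M⁻¹ = [-4/3 0 0; 0 -1/6 0; 0 0 1]
M⁻¹ · (9/8, 6)ᵀ = (-3/2, -1)ᵀ

p = (-3/2, -1)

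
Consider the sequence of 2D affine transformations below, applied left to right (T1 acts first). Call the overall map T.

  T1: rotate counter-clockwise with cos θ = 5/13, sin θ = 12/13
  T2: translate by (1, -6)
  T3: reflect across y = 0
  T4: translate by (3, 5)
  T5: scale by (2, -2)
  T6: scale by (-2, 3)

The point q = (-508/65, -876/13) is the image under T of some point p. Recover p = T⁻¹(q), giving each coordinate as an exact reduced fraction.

p = (-1, 9/5)

T1 = [5/13 -12/13 0; 12/13 5/13 0; 0 0 1]
T2·T1 = [5/13 -12/13 1; 12/13 5/13 -6; 0 0 1]
T3·…·T1 = [5/13 -12/13 1; -12/13 -5/13 6; 0 0 1]
T4·…·T1 = [5/13 -12/13 4; -12/13 -5/13 11; 0 0 1]
T5·…·T1 = [10/13 -24/13 8; 24/13 10/13 -22; 0 0 1]
T6·…·T1 = [-20/13 48/13 -16; 72/13 30/13 -66; 0 0 1]
det M = -24; M⁻¹ = [-5/52 2/13 112/13; 3/13 5/78 103/13; 0 0 1]
M⁻¹ · (-508/65, -876/13)ᵀ = (-1, 9/5)ᵀ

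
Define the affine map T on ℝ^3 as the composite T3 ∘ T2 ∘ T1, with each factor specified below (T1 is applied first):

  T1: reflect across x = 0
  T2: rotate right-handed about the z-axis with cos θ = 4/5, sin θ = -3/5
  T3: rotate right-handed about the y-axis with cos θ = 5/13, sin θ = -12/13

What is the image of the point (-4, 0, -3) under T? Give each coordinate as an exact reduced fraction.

T1 reflect across x = 0: (-4, 0, -3) → (4, 0, -3)
T2 rotate right-handed about the z-axis with cos θ = 4/5, sin θ = -3/5: (4, 0, -3) → (16/5, -12/5, -3)
T3 rotate right-handed about the y-axis with cos θ = 5/13, sin θ = -12/13: (16/5, -12/5, -3) → (4, -12/5, 9/5)

T(p) = (4, -12/5, 9/5)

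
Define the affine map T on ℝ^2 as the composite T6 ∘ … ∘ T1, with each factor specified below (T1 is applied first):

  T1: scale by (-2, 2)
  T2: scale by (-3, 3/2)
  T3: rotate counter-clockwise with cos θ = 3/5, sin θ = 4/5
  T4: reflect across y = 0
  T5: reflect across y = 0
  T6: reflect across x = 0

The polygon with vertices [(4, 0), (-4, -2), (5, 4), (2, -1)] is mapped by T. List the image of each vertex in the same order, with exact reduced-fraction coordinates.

T1 scale by (-2, 2): (4, 0) → (-8, 0); (-4, -2) → (8, -4); (5, 4) → (-10, 8); (2, -1) → (-4, -2)
T2 scale by (-3, 3/2): (-8, 0) → (24, 0); (8, -4) → (-24, -6); (-10, 8) → (30, 12); (-4, -2) → (12, -3)
T3 rotate counter-clockwise with cos θ = 3/5, sin θ = 4/5: (24, 0) → (72/5, 96/5); (-24, -6) → (-48/5, -114/5); (30, 12) → (42/5, 156/5); (12, -3) → (48/5, 39/5)
T4 reflect across y = 0: (72/5, 96/5) → (72/5, -96/5); (-48/5, -114/5) → (-48/5, 114/5); (42/5, 156/5) → (42/5, -156/5); (48/5, 39/5) → (48/5, -39/5)
T5 reflect across y = 0: (72/5, -96/5) → (72/5, 96/5); (-48/5, 114/5) → (-48/5, -114/5); (42/5, -156/5) → (42/5, 156/5); (48/5, -39/5) → (48/5, 39/5)
T6 reflect across x = 0: (72/5, 96/5) → (-72/5, 96/5); (-48/5, -114/5) → (48/5, -114/5); (42/5, 156/5) → (-42/5, 156/5); (48/5, 39/5) → (-48/5, 39/5)

image vertices: (-72/5, 96/5), (48/5, -114/5), (-42/5, 156/5), (-48/5, 39/5)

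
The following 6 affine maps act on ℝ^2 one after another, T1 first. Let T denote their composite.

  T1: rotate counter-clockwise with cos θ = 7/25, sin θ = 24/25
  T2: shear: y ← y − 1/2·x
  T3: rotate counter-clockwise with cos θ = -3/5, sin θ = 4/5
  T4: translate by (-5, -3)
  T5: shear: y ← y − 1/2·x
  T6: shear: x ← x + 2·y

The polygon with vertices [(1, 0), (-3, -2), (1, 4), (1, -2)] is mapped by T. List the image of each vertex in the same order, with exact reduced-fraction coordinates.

T1 rotate counter-clockwise with cos θ = 7/25, sin θ = 24/25: (1, 0) → (7/25, 24/25); (-3, -2) → (27/25, -86/25); (1, 4) → (-89/25, 52/25); (1, -2) → (11/5, 2/5)
T2 shear: y ← y − 1/2·x: (7/25, 24/25) → (7/25, 41/50); (27/25, -86/25) → (27/25, -199/50); (-89/25, 52/25) → (-89/25, 193/50); (11/5, 2/5) → (11/5, -7/10)
T3 rotate counter-clockwise with cos θ = -3/5, sin θ = 4/5: (7/25, 41/50) → (-103/125, -67/250); (27/25, -199/50) → (317/125, 813/250); (-89/25, 193/50) → (-119/125, -1291/250); (11/5, -7/10) → (-19/25, 109/50)
T4 translate by (-5, -3): (-103/125, -67/250) → (-728/125, -817/250); (317/125, 813/250) → (-308/125, 63/250); (-119/125, -1291/250) → (-744/125, -2041/250); (-19/25, 109/50) → (-144/25, -41/50)
T5 shear: y ← y − 1/2·x: (-728/125, -817/250) → (-728/125, -89/250); (-308/125, 63/250) → (-308/125, 371/250); (-744/125, -2041/250) → (-744/125, -1297/250); (-144/25, -41/50) → (-144/25, 103/50)
T6 shear: x ← x + 2·y: (-728/125, -89/250) → (-817/125, -89/250); (-308/125, 371/250) → (63/125, 371/250); (-744/125, -1297/250) → (-2041/125, -1297/250); (-144/25, 103/50) → (-41/25, 103/50)

image vertices: (-817/125, -89/250), (63/125, 371/250), (-2041/125, -1297/250), (-41/25, 103/50)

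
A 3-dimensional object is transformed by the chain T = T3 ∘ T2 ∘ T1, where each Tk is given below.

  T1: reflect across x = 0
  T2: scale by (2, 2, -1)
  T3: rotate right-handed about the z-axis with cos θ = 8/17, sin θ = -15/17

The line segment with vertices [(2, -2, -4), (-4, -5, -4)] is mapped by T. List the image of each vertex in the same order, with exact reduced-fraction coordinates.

T1 reflect across x = 0: (2, -2, -4) → (-2, -2, -4); (-4, -5, -4) → (4, -5, -4)
T2 scale by (2, 2, -1): (-2, -2, -4) → (-4, -4, 4); (4, -5, -4) → (8, -10, 4)
T3 rotate right-handed about the z-axis with cos θ = 8/17, sin θ = -15/17: (-4, -4, 4) → (-92/17, 28/17, 4); (8, -10, 4) → (-86/17, -200/17, 4)

image vertices: (-92/17, 28/17, 4), (-86/17, -200/17, 4)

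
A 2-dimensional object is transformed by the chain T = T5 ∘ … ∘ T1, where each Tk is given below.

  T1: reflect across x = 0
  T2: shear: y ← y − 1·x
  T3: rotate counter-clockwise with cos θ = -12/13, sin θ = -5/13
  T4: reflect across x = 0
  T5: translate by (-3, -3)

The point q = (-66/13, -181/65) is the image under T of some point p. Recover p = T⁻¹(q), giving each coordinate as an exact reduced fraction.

p = (2, -7/5)

T1 = [-1 0 0; 0 1 0; 0 0 1]
T2·T1 = [-1 0 0; 1 1 0; 0 0 1]
T3·…·T1 = [17/13 5/13 0; -7/13 -12/13 0; 0 0 1]
T4·…·T1 = [-17/13 -5/13 0; -7/13 -12/13 0; 0 0 1]
T5·…·T1 = [-17/13 -5/13 -3; -7/13 -12/13 -3; 0 0 1]
det M = 1; M⁻¹ = [-12/13 5/13 -21/13; 7/13 -17/13 -30/13; 0 0 1]
M⁻¹ · (-66/13, -181/65)ᵀ = (2, -7/5)ᵀ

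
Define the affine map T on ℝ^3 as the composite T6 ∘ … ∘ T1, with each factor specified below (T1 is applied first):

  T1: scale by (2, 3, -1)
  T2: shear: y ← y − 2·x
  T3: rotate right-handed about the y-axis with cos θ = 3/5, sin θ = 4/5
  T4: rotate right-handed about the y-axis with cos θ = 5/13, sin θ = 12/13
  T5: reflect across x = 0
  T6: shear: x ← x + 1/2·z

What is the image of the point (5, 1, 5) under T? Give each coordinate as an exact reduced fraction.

T1 scale by (2, 3, -1): (5, 1, 5) → (10, 3, -5)
T2 shear: y ← y − 2·x: (10, 3, -5) → (10, -17, -5)
T3 rotate right-handed about the y-axis with cos θ = 3/5, sin θ = 4/5: (10, -17, -5) → (2, -17, -11)
T4 rotate right-handed about the y-axis with cos θ = 5/13, sin θ = 12/13: (2, -17, -11) → (-122/13, -17, -79/13)
T5 reflect across x = 0: (-122/13, -17, -79/13) → (122/13, -17, -79/13)
T6 shear: x ← x + 1/2·z: (122/13, -17, -79/13) → (165/26, -17, -79/13)

T(p) = (165/26, -17, -79/13)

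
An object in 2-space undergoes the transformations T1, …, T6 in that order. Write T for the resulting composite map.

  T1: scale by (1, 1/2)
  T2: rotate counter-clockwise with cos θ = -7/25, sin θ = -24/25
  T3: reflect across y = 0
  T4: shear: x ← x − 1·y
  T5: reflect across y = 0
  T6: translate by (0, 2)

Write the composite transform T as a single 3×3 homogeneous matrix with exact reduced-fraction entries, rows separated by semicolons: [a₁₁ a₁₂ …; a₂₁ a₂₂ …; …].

T1 = [1 0 0; 0 1/2 0; 0 0 1]
T2·T1 = [-7/25 12/25 0; -24/25 -7/50 0; 0 0 1]
T3·…·T1 = [-7/25 12/25 0; 24/25 7/50 0; 0 0 1]
T4·…·T1 = [-31/25 17/50 0; 24/25 7/50 0; 0 0 1]
T5·…·T1 = [-31/25 17/50 0; -24/25 -7/50 0; 0 0 1]
T6·…·T1 = [-31/25 17/50 0; -24/25 -7/50 2; 0 0 1]

T = [-31/25 17/50 0; -24/25 -7/50 2; 0 0 1]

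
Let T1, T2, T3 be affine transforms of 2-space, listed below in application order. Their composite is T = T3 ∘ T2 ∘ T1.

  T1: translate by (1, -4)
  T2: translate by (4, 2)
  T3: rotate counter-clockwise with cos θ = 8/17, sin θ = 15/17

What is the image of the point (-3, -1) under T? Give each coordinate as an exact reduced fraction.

T(p) = (61/17, 6/17)

T1 translate by (1, -4): (-3, -1) → (-2, -5)
T2 translate by (4, 2): (-2, -5) → (2, -3)
T3 rotate counter-clockwise with cos θ = 8/17, sin θ = 15/17: (2, -3) → (61/17, 6/17)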